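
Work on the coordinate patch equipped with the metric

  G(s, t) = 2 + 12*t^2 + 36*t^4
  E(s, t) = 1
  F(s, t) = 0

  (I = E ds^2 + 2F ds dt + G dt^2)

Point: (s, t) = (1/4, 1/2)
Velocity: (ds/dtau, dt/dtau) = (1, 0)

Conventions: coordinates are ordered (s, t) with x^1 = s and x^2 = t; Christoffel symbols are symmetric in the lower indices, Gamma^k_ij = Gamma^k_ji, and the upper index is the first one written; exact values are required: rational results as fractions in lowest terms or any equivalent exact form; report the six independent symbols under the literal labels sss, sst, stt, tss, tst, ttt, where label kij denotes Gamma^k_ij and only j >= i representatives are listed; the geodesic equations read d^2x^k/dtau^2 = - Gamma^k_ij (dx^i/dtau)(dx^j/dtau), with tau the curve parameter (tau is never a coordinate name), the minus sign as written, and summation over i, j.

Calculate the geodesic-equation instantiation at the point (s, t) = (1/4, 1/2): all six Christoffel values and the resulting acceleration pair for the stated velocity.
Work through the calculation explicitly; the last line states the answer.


E = 1, F = 0, G = 29/4 at the point
E_s = 0, E_t = 0, F_s = 0, F_t = 0, G_s = 0, G_t = 30
EG - F^2 = 29/4;  g^inv = (4/29) * [[29/4, 0], [0, 1]]
first-kind symbols [ij,l] = (1/2)(d_i g_jl + d_j g_il - d_l g_ij): [ss,s] = E_s/2 = 0, [ss,t] = F_s - E_t/2 = 0, [st,s] = E_t/2 = 0, [st,t] = G_s/2 = 0, [tt,s] = F_t - G_s/2 = 0, [tt,t] = G_t/2 = 15
Gamma^s_ij = (G*[ij,s] - F*[ij,t])/(EG - F^2), Gamma^t_ij = (E*[ij,t] - F*[ij,s])/(EG - F^2)
Gamma_sss = 0, Gamma_sst = 0, Gamma_stt = 0, Gamma_tss = 0, Gamma_tst = 0, Gamma_ttt = 60/29
d^2s/dtau^2 = -(Gamma_sss*(1)^2 + 2*Gamma_sst*(1)*(0) + Gamma_stt*(0)^2) = 0
d^2t/dtau^2 = -(Gamma_tss*(1)^2 + 2*Gamma_tst*(1)*(0) + Gamma_ttt*(0)^2) = 0

Answer: Gamma_sss = 0, Gamma_sst = 0, Gamma_stt = 0, Gamma_tss = 0, Gamma_tst = 0, Gamma_ttt = 60/29; accelerations (d^2s/dtau^2, d^2t/dtau^2) = (0, 0)


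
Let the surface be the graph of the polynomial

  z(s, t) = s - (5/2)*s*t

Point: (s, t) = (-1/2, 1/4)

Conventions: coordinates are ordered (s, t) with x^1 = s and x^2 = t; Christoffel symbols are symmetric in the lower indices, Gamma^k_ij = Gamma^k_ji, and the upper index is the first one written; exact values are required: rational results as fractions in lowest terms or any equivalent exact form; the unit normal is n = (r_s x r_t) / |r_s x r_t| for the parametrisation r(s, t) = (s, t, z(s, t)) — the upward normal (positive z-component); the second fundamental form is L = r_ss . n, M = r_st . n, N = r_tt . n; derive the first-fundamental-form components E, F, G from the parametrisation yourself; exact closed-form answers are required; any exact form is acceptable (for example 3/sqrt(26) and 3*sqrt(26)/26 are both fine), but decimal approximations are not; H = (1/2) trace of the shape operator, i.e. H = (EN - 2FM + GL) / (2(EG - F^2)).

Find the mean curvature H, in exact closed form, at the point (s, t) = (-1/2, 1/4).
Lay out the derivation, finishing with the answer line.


z_s = 3/8, z_t = 5/4, z_ss = 0, z_st = -5/2, z_tt = 0
E = 73/64, F = 15/32, G = 41/16; answer radicand W^2 = 173/64
unnormalised second-form numerators: l = 0, m = -5/2, n = 0; L = l/sqrt(173/64), and similarly M = m/sqrt(W^2), N = n/sqrt(W^2)
H = (E*n - 2*F*m + G*l) / (2*(EG - F^2)*sqrt(W^2)); E*n - 2*F*m + G*l = 75/32, EG - F^2 = 173/64, so H = (75/173)/sqrt(173/64)

Answer: H = 600*sqrt(173)/29929


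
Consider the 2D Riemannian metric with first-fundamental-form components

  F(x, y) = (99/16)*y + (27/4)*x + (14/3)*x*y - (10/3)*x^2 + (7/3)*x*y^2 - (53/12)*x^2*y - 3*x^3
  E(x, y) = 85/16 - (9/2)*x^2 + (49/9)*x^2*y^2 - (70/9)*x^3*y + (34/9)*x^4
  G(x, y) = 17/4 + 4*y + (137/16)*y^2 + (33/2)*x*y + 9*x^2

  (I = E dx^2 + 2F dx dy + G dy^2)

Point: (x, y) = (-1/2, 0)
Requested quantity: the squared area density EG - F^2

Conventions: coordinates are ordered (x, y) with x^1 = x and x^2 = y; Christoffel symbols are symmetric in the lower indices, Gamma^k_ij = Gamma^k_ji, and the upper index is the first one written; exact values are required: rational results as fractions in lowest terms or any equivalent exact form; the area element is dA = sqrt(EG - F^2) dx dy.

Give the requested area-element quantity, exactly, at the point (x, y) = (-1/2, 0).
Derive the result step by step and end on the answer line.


E = 637/144, F = -23/6, G = 13/2; EG - F^2 = 4049/288

Answer: EG - F^2 = 4049/288


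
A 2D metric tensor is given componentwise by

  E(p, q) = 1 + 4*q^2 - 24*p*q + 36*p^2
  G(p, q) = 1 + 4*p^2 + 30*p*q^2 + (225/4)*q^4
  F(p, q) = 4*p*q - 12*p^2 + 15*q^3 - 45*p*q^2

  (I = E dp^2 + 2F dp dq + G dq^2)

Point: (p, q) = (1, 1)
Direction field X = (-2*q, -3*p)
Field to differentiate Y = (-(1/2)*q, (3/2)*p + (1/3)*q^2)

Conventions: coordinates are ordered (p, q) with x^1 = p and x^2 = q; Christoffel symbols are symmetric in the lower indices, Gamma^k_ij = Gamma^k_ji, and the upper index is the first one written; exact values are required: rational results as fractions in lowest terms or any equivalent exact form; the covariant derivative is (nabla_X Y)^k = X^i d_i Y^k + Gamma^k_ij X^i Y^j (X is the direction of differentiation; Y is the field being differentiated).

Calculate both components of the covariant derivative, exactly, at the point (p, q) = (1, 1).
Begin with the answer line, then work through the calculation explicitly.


Answer: (nabla_X Y)^p = 12773/2574, (nabla_X Y)^q = -17018/1287

E = 17, F = -38, G = 365/4 at the point
E_p = 48, E_q = -16, F_p = -65, F_q = -41, G_p = 38, G_q = 285
EG - F^2 = 429/4;  g^inv = (4/429) * [[365/4, 38], [38, 17]]
first-kind symbols [ij,l] = (1/2)(d_i g_jl + d_j g_il - d_l g_ij): [pp,p] = E_p/2 = 24, [pp,q] = F_p - E_q/2 = -57, [pq,p] = E_q/2 = -8, [pq,q] = G_p/2 = 19, [qq,p] = F_q - G_p/2 = -60, [qq,q] = G_q/2 = 285/2
Gamma^p_ij = (G*[ij,p] - F*[ij,q])/(EG - F^2), Gamma^q_ij = (E*[ij,q] - F*[ij,p])/(EG - F^2)
Gamma_ppp = 32/143, Gamma_ppq = -32/429, Gamma_pqq = -80/143, Gamma_qpp = -76/143, Gamma_qpq = 76/429, Gamma_qqq = 190/143
X = (-2, -3), Y = (-1/2, 11/6) at the point


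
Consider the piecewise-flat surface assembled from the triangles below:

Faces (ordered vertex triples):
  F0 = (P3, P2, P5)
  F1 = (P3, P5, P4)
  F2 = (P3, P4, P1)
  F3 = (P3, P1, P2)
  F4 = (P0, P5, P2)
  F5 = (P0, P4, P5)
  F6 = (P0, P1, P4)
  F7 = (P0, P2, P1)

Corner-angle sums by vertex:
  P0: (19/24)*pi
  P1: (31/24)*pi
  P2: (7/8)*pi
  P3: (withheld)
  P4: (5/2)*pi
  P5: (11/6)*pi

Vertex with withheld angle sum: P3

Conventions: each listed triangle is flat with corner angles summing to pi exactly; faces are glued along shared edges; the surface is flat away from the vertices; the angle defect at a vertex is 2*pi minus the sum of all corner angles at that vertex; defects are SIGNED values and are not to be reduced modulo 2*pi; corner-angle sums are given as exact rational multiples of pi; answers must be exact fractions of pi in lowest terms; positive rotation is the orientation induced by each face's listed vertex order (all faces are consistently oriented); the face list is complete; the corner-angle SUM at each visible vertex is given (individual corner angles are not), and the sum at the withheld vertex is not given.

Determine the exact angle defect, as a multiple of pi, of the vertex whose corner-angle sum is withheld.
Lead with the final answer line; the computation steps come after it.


Answer: defect(P3) = (31/24)*pi

V = 6, E = 12, F = 8; chi = V - E + F = 2
Gauss-Bonnet: total defect = 2*pi*chi = 4*pi; visible defects sum to (65/24)*pi


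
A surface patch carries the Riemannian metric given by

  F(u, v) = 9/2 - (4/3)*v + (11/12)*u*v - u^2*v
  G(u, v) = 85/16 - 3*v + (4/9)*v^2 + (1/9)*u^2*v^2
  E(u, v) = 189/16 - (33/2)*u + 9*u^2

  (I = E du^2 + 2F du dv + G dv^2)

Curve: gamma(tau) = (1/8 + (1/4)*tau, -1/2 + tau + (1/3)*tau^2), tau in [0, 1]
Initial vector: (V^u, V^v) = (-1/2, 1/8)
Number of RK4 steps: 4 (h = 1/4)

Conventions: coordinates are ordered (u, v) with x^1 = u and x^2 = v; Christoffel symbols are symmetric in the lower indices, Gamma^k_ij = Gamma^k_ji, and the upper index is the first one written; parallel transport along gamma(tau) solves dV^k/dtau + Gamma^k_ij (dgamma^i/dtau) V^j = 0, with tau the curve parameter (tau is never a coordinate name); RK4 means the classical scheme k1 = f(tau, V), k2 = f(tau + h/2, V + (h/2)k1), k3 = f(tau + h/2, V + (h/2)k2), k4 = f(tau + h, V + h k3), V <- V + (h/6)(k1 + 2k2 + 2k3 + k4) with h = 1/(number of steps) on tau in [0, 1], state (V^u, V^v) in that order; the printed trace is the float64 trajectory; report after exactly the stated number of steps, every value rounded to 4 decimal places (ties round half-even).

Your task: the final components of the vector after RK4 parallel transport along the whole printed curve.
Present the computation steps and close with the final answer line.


gamma'(tau) = (1/4, 1 + (2/3)*tau); f(tau, V)^k = -Gamma^k_ij(gamma(tau)) gamma'^i(tau) V^j; h = 1/4; intermediate values shown to 6 dp
curve data and Christoffel symbols at the stage parameters:
  tau = 0.000000: gamma = (0.125000, -0.500000), gamma' = (0.250000, 1.000000); Gamma_uuu = -1.126025, Gamma_uuv = -0.000420, Gamma_uvv = 0.005827, Gamma_vuu = 0.784043, Gamma_vuv = 0.000812, Gamma_vvv = -0.253162
  tau = 0.125000: gamma = (0.156250, -0.369792), gamma' = (0.250000, 1.083333); Gamma_uuu = -1.175695, Gamma_uuv = -0.000319, Gamma_uvv = 0.009590, Gamma_vuu = 0.863060, Gamma_vuv = 0.000610, Gamma_vvv = -0.264201
  tau = 0.250000: gamma = (0.187500, -0.229167), gamma' = (0.250000, 1.166667); Gamma_uuu = -1.230993, Gamma_uuv = -0.000165, Gamma_uvv = 0.013829, Gamma_vuu = 0.955070, Gamma_vuv = 0.000313, Gamma_vvv = -0.277041
  tau = 0.375000: gamma = (0.218750, -0.078125), gamma' = (0.250000, 1.250000); Gamma_uuu = -1.293043, Gamma_uuv = -0.000025, Gamma_uvv = 0.018514, Gamma_vuu = 1.063231, Gamma_vuv = 0.000048, Gamma_vvv = -0.291941
  tau = 0.500000: gamma = (0.250000, 0.083333), gamma' = (0.250000, 1.333333); Gamma_uuu = -1.363263, Gamma_uuv = -0.000038, Gamma_uvv = 0.023549, Gamma_vuu = 1.191730, Gamma_vuv = 0.000071, Gamma_vvv = -0.309155
  tau = 0.625000: gamma = (0.281250, 0.255208), gamma' = (0.250000, 1.416667); Gamma_uuu = -1.443438, Gamma_uuv = -0.000465, Gamma_uvv = 0.028718, Gamma_vuu = 1.346152, Gamma_vuv = 0.000872, Gamma_vvv = -0.328883
  tau = 0.750000: gamma = (0.312500, 0.437500), gamma' = (0.250000, 1.500000); Gamma_uuu = -1.535767, Gamma_uuv = -0.001796, Gamma_uvv = 0.033591, Gamma_vuu = 1.533967, Gamma_vuv = 0.003383, Gamma_vvv = -0.351137
  tau = 0.875000: gamma = (0.343750, 0.630208), gamma' = (0.250000, 1.583333); Gamma_uuu = -1.642791, Gamma_uuv = -0.004930, Gamma_uvv = 0.037347, Gamma_vuu = 1.765030, Gamma_vuv = 0.009386, Gamma_vvv = -0.375443
  tau = 1.000000: gamma = (0.375000, 0.833333), gamma' = (0.250000, 1.666667); Gamma_uuu = -1.766938, Gamma_uuv = -0.011541, Gamma_uvv = 0.038409, Gamma_vuu = 2.051709, Gamma_vuv = 0.022350, Gamma_vvv = -0.400152
step 0: V^u = -0.5000, V^v = 0.1250
step 1: k1 = (-0.141678, 0.130031), k2 = (-0.153803, 0.152454), k3 = (-0.154277, 0.153583), k4 = (-0.168477, 0.181588); V <- V + (h/6)(k1 + 2k2 + 2k3 + k4): V^u = -0.5386, V^v = 0.1635
step 2: k1 = (-0.168487, 0.181624), k2 = (-0.185241, 0.216738), k3 = (-0.186019, 0.218897), k4 = (-0.206291, 0.264320); V <- V + (h/6)(k1 + 2k2 + 2k3 + k4): V^u = -0.5852, V^v = 0.2184
step 3: k1 = (-0.206313, 0.264401), k2 = (-0.231066, 0.323446), k3 = (-0.232484, 0.327928), k4 = (-0.263710, 0.407897); V <- V + (h/6)(k1 + 2k2 + 2k3 + k4): V^u = -0.6434, V^v = 0.3007
step 4: k1 = (-0.263761, 0.408097), k2 = (-0.303410, 0.516718), k3 = (-0.306270, 0.527018), k4 = (-0.358300, 0.682063); V <- V + (h/6)(k1 + 2k2 + 2k3 + k4): V^u = -0.7201, V^v = 0.4331

Answer: V^u = -0.7201, V^v = 0.4331


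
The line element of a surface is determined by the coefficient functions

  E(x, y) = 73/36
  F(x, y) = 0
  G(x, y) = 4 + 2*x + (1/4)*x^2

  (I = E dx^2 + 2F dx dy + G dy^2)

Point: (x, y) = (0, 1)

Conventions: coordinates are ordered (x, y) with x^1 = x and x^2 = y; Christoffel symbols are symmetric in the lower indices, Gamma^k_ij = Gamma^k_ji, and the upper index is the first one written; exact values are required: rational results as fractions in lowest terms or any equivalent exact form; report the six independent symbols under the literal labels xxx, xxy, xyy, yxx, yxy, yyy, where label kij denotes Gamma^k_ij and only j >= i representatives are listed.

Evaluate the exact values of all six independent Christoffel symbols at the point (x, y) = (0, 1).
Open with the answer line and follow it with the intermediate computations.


Answer: Gamma_xxx = 0, Gamma_xxy = 0, Gamma_xyy = -36/73, Gamma_yxx = 0, Gamma_yxy = 1/4, Gamma_yyy = 0

E = 73/36, F = 0, G = 4 at the point
E_x = 0, E_y = 0, F_x = 0, F_y = 0, G_x = 2, G_y = 0
EG - F^2 = 73/9;  g^inv = (9/73) * [[4, 0], [0, 73/36]]
first-kind symbols [ij,l] = (1/2)(d_i g_jl + d_j g_il - d_l g_ij): [xx,x] = E_x/2 = 0, [xx,y] = F_x - E_y/2 = 0, [xy,x] = E_y/2 = 0, [xy,y] = G_x/2 = 1, [yy,x] = F_y - G_x/2 = -1, [yy,y] = G_y/2 = 0
Gamma^x_ij = (G*[ij,x] - F*[ij,y])/(EG - F^2), Gamma^y_ij = (E*[ij,y] - F*[ij,x])/(EG - F^2)


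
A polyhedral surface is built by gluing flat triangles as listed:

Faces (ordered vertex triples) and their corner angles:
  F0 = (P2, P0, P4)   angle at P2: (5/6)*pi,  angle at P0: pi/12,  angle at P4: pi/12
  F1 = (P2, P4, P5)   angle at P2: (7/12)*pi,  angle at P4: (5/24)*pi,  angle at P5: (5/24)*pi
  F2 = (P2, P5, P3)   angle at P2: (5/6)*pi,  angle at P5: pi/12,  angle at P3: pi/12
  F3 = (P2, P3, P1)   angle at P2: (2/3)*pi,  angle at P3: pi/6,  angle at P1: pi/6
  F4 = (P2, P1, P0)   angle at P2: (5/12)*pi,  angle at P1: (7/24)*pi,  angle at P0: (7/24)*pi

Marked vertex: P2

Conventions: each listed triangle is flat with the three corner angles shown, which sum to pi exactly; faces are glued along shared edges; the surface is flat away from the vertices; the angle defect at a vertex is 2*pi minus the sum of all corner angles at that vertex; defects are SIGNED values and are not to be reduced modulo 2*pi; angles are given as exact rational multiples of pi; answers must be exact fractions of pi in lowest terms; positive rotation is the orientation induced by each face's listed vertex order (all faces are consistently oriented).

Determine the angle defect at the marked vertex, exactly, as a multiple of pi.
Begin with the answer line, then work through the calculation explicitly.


Answer: defect(P2) = (-4/3)*pi

Sum of corner angles at P2: (10/3)*pi
defect = 2*pi - (10/3)*pi


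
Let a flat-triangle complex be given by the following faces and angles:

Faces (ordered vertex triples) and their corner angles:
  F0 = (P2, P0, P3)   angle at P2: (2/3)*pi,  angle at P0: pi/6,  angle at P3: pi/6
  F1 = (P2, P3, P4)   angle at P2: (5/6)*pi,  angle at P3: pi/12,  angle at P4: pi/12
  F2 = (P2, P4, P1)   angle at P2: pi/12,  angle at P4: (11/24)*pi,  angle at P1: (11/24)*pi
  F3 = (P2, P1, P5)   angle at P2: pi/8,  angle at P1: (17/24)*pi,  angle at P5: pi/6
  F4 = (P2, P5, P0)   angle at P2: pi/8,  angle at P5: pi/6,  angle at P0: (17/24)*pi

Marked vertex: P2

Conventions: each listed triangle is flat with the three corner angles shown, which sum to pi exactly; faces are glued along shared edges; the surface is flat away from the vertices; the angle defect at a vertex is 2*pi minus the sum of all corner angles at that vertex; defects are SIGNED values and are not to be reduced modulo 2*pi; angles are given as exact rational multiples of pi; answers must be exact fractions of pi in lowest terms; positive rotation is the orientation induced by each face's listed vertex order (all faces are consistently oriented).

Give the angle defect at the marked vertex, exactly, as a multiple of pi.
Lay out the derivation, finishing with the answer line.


Sum of corner angles at P2: (11/6)*pi
defect = 2*pi - (11/6)*pi

Answer: defect(P2) = pi/6


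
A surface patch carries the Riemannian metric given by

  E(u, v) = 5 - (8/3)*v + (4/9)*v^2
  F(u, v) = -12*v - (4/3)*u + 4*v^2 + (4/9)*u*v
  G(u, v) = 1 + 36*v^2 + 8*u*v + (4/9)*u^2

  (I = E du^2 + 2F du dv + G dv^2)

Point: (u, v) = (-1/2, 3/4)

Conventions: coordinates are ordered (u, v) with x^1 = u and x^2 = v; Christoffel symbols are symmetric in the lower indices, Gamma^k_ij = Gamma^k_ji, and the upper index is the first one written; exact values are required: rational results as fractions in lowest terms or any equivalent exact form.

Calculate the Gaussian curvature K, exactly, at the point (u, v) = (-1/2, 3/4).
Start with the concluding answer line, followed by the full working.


Answer: K = -144/137641

E = 13/4, F = -25/4, G = 661/36, EG - F^2 = 371/18 at the point
E_u = 0, E_v = -2, F_u = -1, F_v = -56/9, G_u = 50/9, G_v = 50
E_vv = 8/9, F_uv = 4/9, G_uu = 8/9
Compute both Brioschi determinants and normalise by (EG - F^2)^2.
M1 = [[-E_vv/2 + F_uv - G_uu/2, E_u/2, F_u - E_v/2], [F_v - G_u/2, E, F], [G_v/2, F, G]] = [[-4/9, 0, 0], [-9, 13/4, -25/4], [25, -25/4, 661/36]]; det M1 = -742/81
M2 = [[0, E_v/2, G_u/2], [E_v/2, E, F], [G_u/2, F, G]] = [[0, -1, 25/9], [-1, 13/4, -25/4], [25/9, -25/4, 661/36]]; det M2 = -706/81
det M1 - det M2 = -4/9; K = -4/9 / (371/18)^2 = -144/137641


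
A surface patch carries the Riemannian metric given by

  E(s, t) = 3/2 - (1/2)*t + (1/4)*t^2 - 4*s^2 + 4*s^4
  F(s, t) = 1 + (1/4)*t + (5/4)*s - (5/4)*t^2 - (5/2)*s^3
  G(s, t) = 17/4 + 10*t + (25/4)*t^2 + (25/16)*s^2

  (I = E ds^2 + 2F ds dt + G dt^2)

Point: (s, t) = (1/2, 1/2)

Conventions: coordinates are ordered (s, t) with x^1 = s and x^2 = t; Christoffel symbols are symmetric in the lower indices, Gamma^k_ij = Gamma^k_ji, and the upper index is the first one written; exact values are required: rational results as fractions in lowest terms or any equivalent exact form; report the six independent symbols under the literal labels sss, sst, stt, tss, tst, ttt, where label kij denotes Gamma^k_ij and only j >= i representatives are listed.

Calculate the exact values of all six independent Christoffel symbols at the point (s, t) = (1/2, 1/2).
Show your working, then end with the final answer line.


E = 9/16, F = 9/8, G = 717/64 at the point
E_s = -2, E_t = -1/4, F_s = -5/8, F_t = -1, G_s = 25/16, G_t = 65/4
EG - F^2 = 5157/1024;  g^inv = (1024/5157) * [[717/64, -9/8], [-9/8, 9/16]]
first-kind symbols [ij,l] = (1/2)(d_i g_jl + d_j g_il - d_l g_ij): [ss,s] = E_s/2 = -1, [ss,t] = F_s - E_t/2 = -1/2, [st,s] = E_t/2 = -1/8, [st,t] = G_s/2 = 25/32, [tt,s] = F_t - G_s/2 = -57/32, [tt,t] = G_t/2 = 65/8
Gamma^s_ij = (G*[ij,s] - F*[ij,t])/(EG - F^2), Gamma^t_ij = (E*[ij,t] - F*[ij,s])/(EG - F^2)

Answer: Gamma_sss = -3632/1719, Gamma_sst = -778/1719, Gamma_stt = -2207/382, Gamma_tss = 32/191, Gamma_tst = 22/191, Gamma_ttt = 748/573


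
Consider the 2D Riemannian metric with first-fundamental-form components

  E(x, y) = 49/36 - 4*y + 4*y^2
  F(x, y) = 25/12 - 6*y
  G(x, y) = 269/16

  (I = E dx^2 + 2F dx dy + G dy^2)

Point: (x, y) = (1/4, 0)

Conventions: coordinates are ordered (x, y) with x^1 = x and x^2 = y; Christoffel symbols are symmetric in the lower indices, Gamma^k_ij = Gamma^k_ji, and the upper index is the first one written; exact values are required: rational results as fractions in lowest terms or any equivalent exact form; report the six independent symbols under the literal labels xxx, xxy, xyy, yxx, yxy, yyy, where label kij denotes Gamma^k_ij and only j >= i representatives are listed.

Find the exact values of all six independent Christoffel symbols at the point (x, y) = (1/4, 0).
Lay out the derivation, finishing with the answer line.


E = 49/36, F = 25/12, G = 269/16 at the point
E_x = 0, E_y = -4, F_x = 0, F_y = -6, G_x = 0, G_y = 0
EG - F^2 = 10681/576;  g^inv = (576/10681) * [[269/16, -25/12], [-25/12, 49/36]]
first-kind symbols [ij,l] = (1/2)(d_i g_jl + d_j g_il - d_l g_ij): [xx,x] = E_x/2 = 0, [xx,y] = F_x - E_y/2 = 2, [xy,x] = E_y/2 = -2, [xy,y] = G_x/2 = 0, [yy,x] = F_y - G_x/2 = -6, [yy,y] = G_y/2 = 0
Gamma^x_ij = (G*[ij,x] - F*[ij,y])/(EG - F^2), Gamma^y_ij = (E*[ij,y] - F*[ij,x])/(EG - F^2)

Answer: Gamma_xxx = -2400/10681, Gamma_xxy = -19368/10681, Gamma_xyy = -58104/10681, Gamma_yxx = 1568/10681, Gamma_yxy = 2400/10681, Gamma_yyy = 7200/10681


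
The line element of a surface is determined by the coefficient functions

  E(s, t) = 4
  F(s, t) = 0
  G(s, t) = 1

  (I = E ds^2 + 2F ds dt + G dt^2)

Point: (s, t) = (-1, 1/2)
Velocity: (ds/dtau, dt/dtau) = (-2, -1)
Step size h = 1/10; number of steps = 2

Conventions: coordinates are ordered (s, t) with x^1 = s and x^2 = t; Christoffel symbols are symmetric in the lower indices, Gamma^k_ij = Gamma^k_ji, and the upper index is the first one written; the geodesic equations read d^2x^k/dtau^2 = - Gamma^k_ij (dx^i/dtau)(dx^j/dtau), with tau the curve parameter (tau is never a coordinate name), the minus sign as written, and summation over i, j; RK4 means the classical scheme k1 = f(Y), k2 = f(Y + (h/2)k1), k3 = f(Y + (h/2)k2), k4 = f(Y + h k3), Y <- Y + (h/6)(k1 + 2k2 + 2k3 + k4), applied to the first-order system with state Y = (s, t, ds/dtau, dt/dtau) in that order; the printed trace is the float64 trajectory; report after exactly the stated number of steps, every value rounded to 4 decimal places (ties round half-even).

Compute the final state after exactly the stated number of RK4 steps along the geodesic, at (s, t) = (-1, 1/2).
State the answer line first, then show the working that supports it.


Answer: s = -1.4000, t = 0.3000, ds/dtau = -2.0000, dt/dtau = -1.0000

f(Y) = (ds/dtau, dt/dtau, -Gamma^s_ij Y'^i Y'^j, -Gamma^t_ij Y'^i Y'^j) with the Gammas evaluated at the stage position; h = 0.100000; intermediate values shown to 6 dp
step 0: s = -1.0000, t = 0.5000, ds/dtau = -2.0000, dt/dtau = -1.0000
step 1:
  k1: at (s, t) = (-1.000000, 0.500000), (ds/dtau, dt/dtau) = (-2.000000, -1.000000); Gamma_sss = 0.000000, Gamma_sst = 0.000000, Gamma_stt = 0.000000, Gamma_tss = 0.000000, Gamma_tst = 0.000000, Gamma_ttt = 0.000000; k1 = (-2.000000, -1.000000, 0.000000, 0.000000)
  k2: at (s, t) = (-1.100000, 0.450000), (ds/dtau, dt/dtau) = (-2.000000, -1.000000); Gamma_sss = 0.000000, Gamma_sst = 0.000000, Gamma_stt = 0.000000, Gamma_tss = 0.000000, Gamma_tst = 0.000000, Gamma_ttt = 0.000000; k2 = (-2.000000, -1.000000, 0.000000, 0.000000)
  k3: at (s, t) = (-1.100000, 0.450000), (ds/dtau, dt/dtau) = (-2.000000, -1.000000); Gamma_sss = 0.000000, Gamma_sst = 0.000000, Gamma_stt = 0.000000, Gamma_tss = 0.000000, Gamma_tst = 0.000000, Gamma_ttt = 0.000000; k3 = (-2.000000, -1.000000, 0.000000, 0.000000)
  k4: at (s, t) = (-1.200000, 0.400000), (ds/dtau, dt/dtau) = (-2.000000, -1.000000); Gamma_sss = 0.000000, Gamma_sst = 0.000000, Gamma_stt = 0.000000, Gamma_tss = 0.000000, Gamma_tst = 0.000000, Gamma_ttt = 0.000000; k4 = (-2.000000, -1.000000, 0.000000, 0.000000)
  Y <- Y + (h/6)(k1 + 2k2 + 2k3 + k4): s = -1.2000, t = 0.4000, ds/dtau = -2.0000, dt/dtau = -1.0000
step 2:
  k1: at (s, t) = (-1.200000, 0.400000), (ds/dtau, dt/dtau) = (-2.000000, -1.000000); Gamma_sss = 0.000000, Gamma_sst = 0.000000, Gamma_stt = 0.000000, Gamma_tss = 0.000000, Gamma_tst = 0.000000, Gamma_ttt = 0.000000; k1 = (-2.000000, -1.000000, 0.000000, 0.000000)
  k2: at (s, t) = (-1.300000, 0.350000), (ds/dtau, dt/dtau) = (-2.000000, -1.000000); Gamma_sss = 0.000000, Gamma_sst = 0.000000, Gamma_stt = 0.000000, Gamma_tss = 0.000000, Gamma_tst = 0.000000, Gamma_ttt = 0.000000; k2 = (-2.000000, -1.000000, 0.000000, 0.000000)
  k3: at (s, t) = (-1.300000, 0.350000), (ds/dtau, dt/dtau) = (-2.000000, -1.000000); Gamma_sss = 0.000000, Gamma_sst = 0.000000, Gamma_stt = 0.000000, Gamma_tss = 0.000000, Gamma_tst = 0.000000, Gamma_ttt = 0.000000; k3 = (-2.000000, -1.000000, 0.000000, 0.000000)
  k4: at (s, t) = (-1.400000, 0.300000), (ds/dtau, dt/dtau) = (-2.000000, -1.000000); Gamma_sss = 0.000000, Gamma_sst = 0.000000, Gamma_stt = 0.000000, Gamma_tss = 0.000000, Gamma_tst = 0.000000, Gamma_ttt = 0.000000; k4 = (-2.000000, -1.000000, 0.000000, 0.000000)
  Y <- Y + (h/6)(k1 + 2k2 + 2k3 + k4): s = -1.4000, t = 0.3000, ds/dtau = -2.0000, dt/dtau = -1.0000


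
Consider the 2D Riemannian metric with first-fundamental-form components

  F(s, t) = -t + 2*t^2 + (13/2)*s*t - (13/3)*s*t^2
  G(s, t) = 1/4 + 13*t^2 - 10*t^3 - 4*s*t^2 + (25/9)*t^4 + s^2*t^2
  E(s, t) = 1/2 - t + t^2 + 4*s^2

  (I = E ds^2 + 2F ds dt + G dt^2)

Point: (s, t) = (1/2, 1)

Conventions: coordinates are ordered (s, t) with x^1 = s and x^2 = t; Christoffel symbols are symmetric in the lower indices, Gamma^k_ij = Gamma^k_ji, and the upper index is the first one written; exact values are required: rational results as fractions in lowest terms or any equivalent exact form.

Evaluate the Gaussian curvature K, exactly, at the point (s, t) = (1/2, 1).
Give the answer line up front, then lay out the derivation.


Answer: K = -320184/89401

E = 3/2, F = 25/12, G = 77/18, EG - F^2 = 299/144 at the point
E_s = 4, E_t = 1, F_s = 13/6, F_t = 23/12, G_s = -3, G_t = 65/18
E_tt = 2, F_st = -13/6, G_ss = 2
Compute both Brioschi determinants and normalise by (EG - F^2)^2.
M1 = [[-E_tt/2 + F_st - G_ss/2, E_s/2, F_s - E_t/2], [F_t - G_s/2, E, F], [G_t/2, F, G]] = [[-25/6, 2, 5/3], [41/12, 3/2, 25/12], [65/36, 25/12, 77/18]]; det M1 = -2209/96
M2 = [[0, E_t/2, G_s/2], [E_t/2, E, F], [G_s/2, F, G]] = [[0, 1/2, -3/2], [1/2, 3/2, 25/12], [-3/2, 25/12, 77/18]]; det M2 = -545/72
det M1 - det M2 = -4447/288; K = -4447/288 / (299/144)^2 = -320184/89401


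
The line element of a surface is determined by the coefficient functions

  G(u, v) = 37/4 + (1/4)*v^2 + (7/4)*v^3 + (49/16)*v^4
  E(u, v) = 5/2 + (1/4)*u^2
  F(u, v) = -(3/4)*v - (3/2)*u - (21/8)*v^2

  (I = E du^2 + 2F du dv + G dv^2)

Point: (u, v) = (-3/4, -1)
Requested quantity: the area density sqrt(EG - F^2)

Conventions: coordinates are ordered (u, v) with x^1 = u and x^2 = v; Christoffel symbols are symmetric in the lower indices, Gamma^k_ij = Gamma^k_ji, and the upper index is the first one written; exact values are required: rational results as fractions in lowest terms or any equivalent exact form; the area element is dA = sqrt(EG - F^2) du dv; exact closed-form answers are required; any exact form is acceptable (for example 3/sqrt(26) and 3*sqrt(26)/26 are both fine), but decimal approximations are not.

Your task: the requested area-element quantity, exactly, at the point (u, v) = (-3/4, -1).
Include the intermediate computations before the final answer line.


E = 169/64, F = -3/4, G = 173/16; EG - F^2 = 28661/1024

Answer: sqrt(EG - F^2) = sqrt(28661)/32


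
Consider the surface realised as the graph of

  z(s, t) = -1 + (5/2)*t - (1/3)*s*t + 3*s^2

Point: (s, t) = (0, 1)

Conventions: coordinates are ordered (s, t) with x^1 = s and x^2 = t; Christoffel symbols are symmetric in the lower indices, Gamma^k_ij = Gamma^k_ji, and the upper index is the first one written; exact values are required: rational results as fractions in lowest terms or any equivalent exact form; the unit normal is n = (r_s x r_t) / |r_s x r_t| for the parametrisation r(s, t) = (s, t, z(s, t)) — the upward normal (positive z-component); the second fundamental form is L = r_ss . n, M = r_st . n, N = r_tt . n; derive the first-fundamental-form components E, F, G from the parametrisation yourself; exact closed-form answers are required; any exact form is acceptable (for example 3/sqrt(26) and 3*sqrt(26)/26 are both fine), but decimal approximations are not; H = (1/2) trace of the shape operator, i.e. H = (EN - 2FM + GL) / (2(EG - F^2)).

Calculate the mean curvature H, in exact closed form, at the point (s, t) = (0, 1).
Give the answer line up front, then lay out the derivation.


Answer: H = 4638*sqrt(265)/70225

z_s = -1/3, z_t = 5/2, z_ss = 6, z_st = -1/3, z_tt = 0
E = 10/9, F = -5/6, G = 29/4; answer radicand W^2 = 265/36
unnormalised second-form numerators: l = 6, m = -1/3, n = 0; L = l/sqrt(265/36), and similarly M = m/sqrt(W^2), N = n/sqrt(W^2)
H = (E*n - 2*F*m + G*l) / (2*(EG - F^2)*sqrt(W^2)); E*n - 2*F*m + G*l = 773/18, EG - F^2 = 265/36, so H = (773/265)/sqrt(265/36)


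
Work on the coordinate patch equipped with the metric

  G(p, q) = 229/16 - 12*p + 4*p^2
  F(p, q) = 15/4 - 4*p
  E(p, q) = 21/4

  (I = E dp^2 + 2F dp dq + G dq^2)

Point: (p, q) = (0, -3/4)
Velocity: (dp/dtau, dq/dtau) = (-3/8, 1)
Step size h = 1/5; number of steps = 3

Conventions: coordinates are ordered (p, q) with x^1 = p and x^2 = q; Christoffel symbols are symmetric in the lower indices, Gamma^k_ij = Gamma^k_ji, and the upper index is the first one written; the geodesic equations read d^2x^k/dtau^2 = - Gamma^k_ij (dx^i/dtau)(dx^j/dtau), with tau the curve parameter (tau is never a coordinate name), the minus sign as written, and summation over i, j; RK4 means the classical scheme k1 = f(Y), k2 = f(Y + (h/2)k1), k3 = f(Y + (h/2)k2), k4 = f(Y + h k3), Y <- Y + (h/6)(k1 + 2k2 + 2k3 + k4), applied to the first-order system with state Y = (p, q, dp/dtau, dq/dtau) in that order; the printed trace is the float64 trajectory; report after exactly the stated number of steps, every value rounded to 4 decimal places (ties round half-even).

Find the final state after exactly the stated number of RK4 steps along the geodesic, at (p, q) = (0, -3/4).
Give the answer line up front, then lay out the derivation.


Answer: p = -0.4257, q = -0.1663, dp/dtau = -1.0256, dq/dtau = 0.9182

f(Y) = (dp/dtau, dq/dtau, -Gamma^p_ij Y'^i Y'^j, -Gamma^q_ij Y'^i Y'^j) with the Gammas evaluated at the stage position; h = 0.200000; intermediate values shown to 6 dp
step 0: p = 0.0000, q = -0.7500, dp/dtau = -0.3750, dq/dtau = 1.0000
step 1:
  k1: at (p, q) = (0.000000, -0.750000), (dp/dtau, dq/dtau) = (-0.375000, 1.000000); Gamma_ppp = 0.245587, Gamma_ppq = 0.368381, Gamma_pqq = 1.405986, Gamma_qpp = -0.343822, Gamma_qpq = -0.515733, Gamma_qqq = -0.368381; k1 = (-0.375000, 1.000000, -1.164236, 0.029931)
  k2: at (p, q) = (-0.037500, -0.650000), (dp/dtau, dq/dtau) = (-0.491424, 1.002993); Gamma_ppp = 0.250310, Gamma_ppq = 0.384852, Gamma_pqq = 1.457319, Gamma_qpp = -0.336956, Gamma_qpq = -0.518070, Gamma_qqq = -0.384852; k2 = (-0.491424, 1.002993, -1.147122, -0.042175)
  k3: at (p, q) = (-0.049142, -0.649701), (dp/dtau, dq/dtau) = (-0.489712, 0.995783); Gamma_ppp = 0.251727, Gamma_ppq = 0.389961, Gamma_pqq = 1.473443, Gamma_qpp = -0.334865, Gamma_qpq = -0.518753, Gamma_qqq = -0.389961; k3 = (-0.489712, 0.995783, -1.141083, -0.038951)
  k4: at (p, q) = (-0.097942, -0.550843), (dp/dtau, dq/dtau) = (-0.603217, 0.992210); Gamma_ppp = 0.257420, Gamma_ppq = 0.411342, Gamma_pqq = 1.541991, Gamma_qpp = -0.326299, Gamma_qpq = -0.521407, Gamma_qqq = -0.411342; k4 = (-0.603217, 0.992210, -1.119336, -0.100453)
  Y <- Y + (h/6)(k1 + 2k2 + 2k3 + k4): p = -0.0980, q = -0.5503, dp/dtau = -0.6037, dq/dtau = 0.9922
step 2:
  k1: at (p, q) = (-0.098016, -0.550341), (dp/dtau, dq/dtau) = (-0.603666, 0.992241); Gamma_ppp = 0.257428, Gamma_ppq = 0.411374, Gamma_pqq = 1.542096, Gamma_qpp = -0.326286, Gamma_qpq = -0.521410, Gamma_qqq = -0.411374; k1 = (-0.603666, 0.992241, -1.119257, -0.100713)
  k2: at (p, q) = (-0.158383, -0.451117), (dp/dtau, dq/dtau) = (-0.715592, 0.982170); Gamma_ppp = 0.263948, Gamma_ppq = 0.437727, Gamma_pqq = 1.629014, Gamma_qpp = -0.316121, Gamma_qpq = -0.524250, Gamma_qqq = -0.437727; k2 = (-0.715592, 0.982170, -1.091302, -0.152787)
  k3: at (p, q) = (-0.169575, -0.452124), (dp/dtau, dq/dtau) = (-0.712796, 0.976962); Gamma_ppp = 0.265097, Gamma_ppq = 0.442599, Gamma_pqq = 1.645384, Gamma_qpp = -0.314287, Gamma_qpq = -0.524726, Gamma_qqq = -0.442599; k3 = (-0.712796, 0.976962, -1.088705, -0.148689)
  k4: at (p, q) = (-0.240576, -0.354949), (dp/dtau, dq/dtau) = (-0.821407, 0.962503); Gamma_ppp = 0.271969, Gamma_ppq = 0.473382, Gamma_pqq = 1.751052, Gamma_qpp = -0.303002, Gamma_qpq = -0.527398, Gamma_qqq = -0.473382; k4 = (-0.821407, 0.962503, -1.057177, -0.190943)
  Y <- Y + (h/6)(k1 + 2k2 + 2k3 + k4): p = -0.2407, q = -0.3546, dp/dtau = -0.8215, dq/dtau = 0.9624
step 3:
  k1: at (p, q) = (-0.240745, -0.354574), (dp/dtau, dq/dtau) = (-0.821548, 0.962421); Gamma_ppp = 0.271984, Gamma_ppq = 0.473455, Gamma_pqq = 1.751307, Gamma_qpp = -0.302976, Gamma_qpq = -0.527403, Gamma_qqq = -0.473455; k1 = (-0.821548, 0.962421, -1.057030, -0.190978)
  k2: at (p, q) = (-0.322899, -0.258332), (dp/dtau, dq/dtau) = (-0.927251, 0.943323); Gamma_ppp = 0.279100, Gamma_ppq = 0.508771, Gamma_pqq = 1.877451, Gamma_qpp = -0.290637, Gamma_qpq = -0.529802, Gamma_qqq = -0.508771; k2 = (-0.927251, 0.943323, -1.020592, -0.224210)
  k3: at (p, q) = (-0.333470, -0.260242), (dp/dtau, dq/dtau) = (-0.923607, 0.940000); Gamma_ppp = 0.279955, Gamma_ppq = 0.513288, Gamma_pqq = 1.893976, Gamma_qpp = -0.289102, Gamma_qpq = -0.530060, Gamma_qqq = -0.513288; k3 = (-0.923607, 0.940000, -1.021067, -0.220227)
  k4: at (p, q) = (-0.425466, -0.166574), (dp/dtau, dq/dtau) = (-1.025761, 0.918375); Gamma_ppp = 0.286851, Gamma_ppq = 0.552322, Gamma_pqq = 2.040581, Gamma_qpp = -0.276230, Gamma_qpq = -0.531871, Gamma_qqq = -0.552322; k4 = (-1.025761, 0.918375, -0.982261, -0.245601)
  Y <- Y + (h/6)(k1 + 2k2 + 2k3 + k4): p = -0.4257, q = -0.1663, dp/dtau = -1.0256, dq/dtau = 0.9182


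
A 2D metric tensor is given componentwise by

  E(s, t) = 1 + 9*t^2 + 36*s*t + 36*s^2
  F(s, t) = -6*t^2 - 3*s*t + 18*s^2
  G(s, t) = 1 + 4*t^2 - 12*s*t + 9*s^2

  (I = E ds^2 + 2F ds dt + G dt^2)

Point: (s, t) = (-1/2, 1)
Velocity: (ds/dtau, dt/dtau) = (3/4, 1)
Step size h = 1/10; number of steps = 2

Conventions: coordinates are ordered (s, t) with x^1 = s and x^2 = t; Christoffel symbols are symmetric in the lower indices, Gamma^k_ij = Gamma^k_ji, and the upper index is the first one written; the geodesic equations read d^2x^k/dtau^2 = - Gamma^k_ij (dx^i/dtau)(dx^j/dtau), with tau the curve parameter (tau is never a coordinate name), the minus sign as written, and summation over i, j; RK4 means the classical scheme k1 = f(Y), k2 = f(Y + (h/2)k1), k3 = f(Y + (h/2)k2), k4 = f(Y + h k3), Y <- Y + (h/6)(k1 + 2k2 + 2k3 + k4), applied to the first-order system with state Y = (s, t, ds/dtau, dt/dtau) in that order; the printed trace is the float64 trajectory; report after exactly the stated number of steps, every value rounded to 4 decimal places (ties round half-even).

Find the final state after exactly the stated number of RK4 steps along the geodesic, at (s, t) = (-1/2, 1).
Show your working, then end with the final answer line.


f(Y) = (ds/dtau, dt/dtau, -Gamma^s_ij Y'^i Y'^j, -Gamma^t_ij Y'^i Y'^j) with the Gammas evaluated at the stage position; h = 0.100000; intermediate values shown to 6 dp
step 0: s = -0.5000, t = 1.0000, ds/dtau = 0.7500, dt/dtau = 1.0000
step 1:
  k1: at (s, t) = (-0.500000, 1.000000), (ds/dtau, dt/dtau) = (0.750000, 1.000000); Gamma_sss = 0.000000, Gamma_sst = 0.000000, Gamma_stt = 0.000000, Gamma_tss = -1.584906, Gamma_tst = -0.792453, Gamma_ttt = 0.528302; k1 = (0.750000, 1.000000, 0.000000, 1.551887)
  k2: at (s, t) = (-0.462500, 1.050000), (ds/dtau, dt/dtau) = (0.750000, 1.077594); Gamma_sss = 0.169131, Gamma_sst = 0.084566, Gamma_stt = -0.056377, Gamma_tss = -1.572920, Gamma_tst = -0.786460, Gamma_ttt = 0.524307; k2 = (0.750000, 1.077594, -0.166362, 1.547165)
  k3: at (s, t) = (-0.462500, 1.053880), (ds/dtau, dt/dtau) = (0.741682, 1.077358); Gamma_sss = 0.173558, Gamma_sst = 0.086779, Gamma_stt = -0.057853, Gamma_tss = -1.568984, Gamma_tst = -0.784492, Gamma_ttt = 0.522995; k3 = (0.741682, 1.077358, -0.167006, 1.509753)
  k4: at (s, t) = (-0.425832, 1.107736), (ds/dtau, dt/dtau) = (0.733299, 1.150975); Gamma_sss = 0.334226, Gamma_sst = 0.167113, Gamma_stt = -0.111409, Gamma_tss = -1.519675, Gamma_tst = -0.759838, Gamma_ttt = 0.506558; k4 = (0.733299, 1.150975, -0.314224, 1.428732)
  Y <- Y + (h/6)(k1 + 2k2 + 2k3 + k4): s = -0.4256, t = 1.1077, ds/dtau = 0.7337, dt/dtau = 1.1516
step 2:
  k1: at (s, t) = (-0.425556, 1.107681), (ds/dtau, dt/dtau) = (0.733651, 1.151574); Gamma_sss = 0.334979, Gamma_sst = 0.167489, Gamma_stt = -0.111660, Gamma_tss = -1.519736, Gamma_tst = -0.759868, Gamma_ttt = 0.506579; k1 = (0.733651, 1.151574, -0.315234, 1.430156)
  k2: at (s, t) = (-0.388873, 1.165260), (ds/dtau, dt/dtau) = (0.717889, 1.223082); Gamma_sss = 0.478363, Gamma_sst = 0.239182, Gamma_stt = -0.159454, Gamma_tss = -1.439005, Gamma_tst = -0.719503, Gamma_ttt = 0.479668; k2 = (0.717889, 1.223082, -0.428020, 1.287562)
  k3: at (s, t) = (-0.389661, 1.168835), (ds/dtau, dt/dtau) = (0.712250, 1.215952); Gamma_sss = 0.478187, Gamma_sst = 0.239094, Gamma_stt = -0.159396, Gamma_tss = -1.434986, Gamma_tst = -0.717493, Gamma_ttt = 0.478329; k3 = (0.712250, 1.215952, -0.421051, 1.263526)
  k4: at (s, t) = (-0.354331, 1.229277), (ds/dtau, dt/dtau) = (0.691546, 1.277927); Gamma_sss = 0.591584, Gamma_sst = 0.295792, Gamma_stt = -0.197195, Gamma_tss = -1.333865, Gamma_tst = -0.666932, Gamma_ttt = 0.444622; k4 = (0.691546, 1.277927, -0.483688, 1.090587)
  Y <- Y + (h/6)(k1 + 2k2 + 2k3 + k4): s = -0.3541, t = 1.2295, ds/dtau = 0.6920, dt/dtau = 1.2786

Answer: s = -0.3541, t = 1.2295, ds/dtau = 0.6920, dt/dtau = 1.2786


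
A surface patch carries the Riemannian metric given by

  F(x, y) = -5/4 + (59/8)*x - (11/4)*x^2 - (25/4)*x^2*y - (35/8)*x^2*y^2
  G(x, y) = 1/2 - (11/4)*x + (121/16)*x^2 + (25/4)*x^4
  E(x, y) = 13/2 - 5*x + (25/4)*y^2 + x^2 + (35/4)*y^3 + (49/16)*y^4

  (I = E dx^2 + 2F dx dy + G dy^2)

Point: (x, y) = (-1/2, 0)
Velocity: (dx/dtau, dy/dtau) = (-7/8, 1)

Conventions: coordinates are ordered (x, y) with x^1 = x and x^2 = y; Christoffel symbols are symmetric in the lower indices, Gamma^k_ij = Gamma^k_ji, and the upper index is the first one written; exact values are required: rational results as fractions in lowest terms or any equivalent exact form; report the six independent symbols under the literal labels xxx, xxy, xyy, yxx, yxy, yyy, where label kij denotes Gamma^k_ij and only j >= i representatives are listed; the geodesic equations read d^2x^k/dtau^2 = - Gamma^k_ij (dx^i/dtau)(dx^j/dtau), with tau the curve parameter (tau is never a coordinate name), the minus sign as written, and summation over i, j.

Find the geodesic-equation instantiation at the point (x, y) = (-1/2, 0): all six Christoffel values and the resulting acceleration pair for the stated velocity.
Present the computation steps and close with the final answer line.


E = 37/4, F = -45/8, G = 133/32 at the point
E_x = -6, E_y = 0, F_x = 81/8, F_y = -25/16, G_x = -215/16, G_y = 0
EG - F^2 = 871/128;  g^inv = (128/871) * [[133/32, 45/8], [45/8, 37/4]]
first-kind symbols [ij,l] = (1/2)(d_i g_jl + d_j g_il - d_l g_ij): [xx,x] = E_x/2 = -3, [xx,y] = F_x - E_y/2 = 81/8, [xy,x] = E_y/2 = 0, [xy,y] = G_x/2 = -215/32, [yy,x] = F_y - G_x/2 = 165/32, [yy,y] = G_y/2 = 0
Gamma^x_ij = (G*[ij,x] - F*[ij,y])/(EG - F^2), Gamma^y_ij = (E*[ij,y] - F*[ij,x])/(EG - F^2)
Gamma_xxx = 438/67, Gamma_xxy = -9675/1742, Gamma_xyy = 21945/6968, Gamma_yxx = 756/67, Gamma_yxy = -7955/871, Gamma_yyy = 7425/1742
d^2x/dtau^2 = -(Gamma_xxx*(-7/8)^2 + 2*Gamma_xxy*(-7/8)*(1) + Gamma_xyy*(1)^2) = -498183/27872
d^2y/dtau^2 = -(Gamma_yxx*(-7/8)^2 + 2*Gamma_yxy*(-7/8)*(1) + Gamma_yyy*(1)^2) = -402533/13936

Answer: Gamma_xxx = 438/67, Gamma_xxy = -9675/1742, Gamma_xyy = 21945/6968, Gamma_yxx = 756/67, Gamma_yxy = -7955/871, Gamma_yyy = 7425/1742; accelerations (d^2x/dtau^2, d^2y/dtau^2) = (-498183/27872, -402533/13936)


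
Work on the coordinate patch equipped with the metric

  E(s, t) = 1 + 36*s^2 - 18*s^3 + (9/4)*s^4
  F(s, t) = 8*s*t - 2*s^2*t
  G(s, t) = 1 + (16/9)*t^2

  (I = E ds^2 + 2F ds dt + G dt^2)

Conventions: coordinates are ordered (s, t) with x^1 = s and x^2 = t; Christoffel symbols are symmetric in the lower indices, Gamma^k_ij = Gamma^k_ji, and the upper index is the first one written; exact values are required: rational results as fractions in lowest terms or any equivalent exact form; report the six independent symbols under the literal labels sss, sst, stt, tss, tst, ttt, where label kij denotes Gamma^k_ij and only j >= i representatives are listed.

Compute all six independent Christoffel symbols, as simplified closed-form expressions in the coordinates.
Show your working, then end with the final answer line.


E = 1 + 36*s^2 - 18*s^3 + (9/4)*s^4; F = 8*s*t - 2*s^2*t; G = 1 + (16/9)*t^2
Gamma^k_ij = (1/2) g^{kl} (d_i g_jl + d_j g_il - d_l g_ij), with g^inv = (1/(EG-F^2)) [[G, -F], [-F, E]]
first partials: E_s = 72*s - 54*s^2 + 9*s^3, E_t = 0, F_s = 8*t - 4*s*t, F_t = 8*s - 2*s^2, G_s = 0, G_t = (32/9)*t
D = EG - F^2 = 1 + (16/9)*t^2 + 36*s^2 - 18*s^3 + (9/4)*s^4
expanded: Gamma^s_ss = (G E_s - 2F F_s + F E_t)/(2D), Gamma^s_st = (G E_t - F G_s)/(2D), Gamma^s_tt = (2G F_t - G G_s - F G_t)/(2D), Gamma^t_ss = (2E F_s - E E_t - F E_s)/(2D), Gamma^t_st = (E G_s - F E_t)/(2D), Gamma^t_tt = (E G_t - 2F F_t + F G_s)/(2D); substitute and cancel common factors

Answer: Gamma_sss = (162*s^3 - 972*s^2 + 1296*s)/(81*s^4 - 648*s^3 + 1296*s^2 + 64*t^2 + 36), Gamma_sst = 0, Gamma_stt = (-72*s^2 + 288*s)/(81*s^4 - 648*s^3 + 1296*s^2 + 64*t^2 + 36), Gamma_tss = (-144*s*t + 288*t)/(81*s^4 - 648*s^3 + 1296*s^2 + 64*t^2 + 36), Gamma_tst = 0, Gamma_ttt = 64*t/(81*s^4 - 648*s^3 + 1296*s^2 + 64*t^2 + 36)
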